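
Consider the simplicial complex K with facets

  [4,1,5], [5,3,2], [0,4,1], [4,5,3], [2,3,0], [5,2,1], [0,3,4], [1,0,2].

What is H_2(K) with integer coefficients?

H_2 = Z.

Order the vertices as 0 < 1 < 2 < 3 < 4 < 5. Listing each simplex with vertices in this order, K has dimension 2 with simplices:

  0-simplices (6): [0], [1], [2], [3], [4], [5]
  1-simplices (12): [0,1], [0,2], [0,3], [0,4], [1,2], [1,4], [1,5], [2,3], [2,5], [3,4], [3,5], [4,5]
  2-simplices (8): [0,1,2], [0,1,4], [0,2,3], [0,3,4], [1,2,5], [1,4,5], [2,3,5], [3,4,5]

giving chain groups C_0 ≅ Z^6, C_1 ≅ Z^12, C_2 ≅ Z^8.

∂_1: C_1 → C_0 is given by ∂[p,q] = [q] − [p].
The 6×12 boundary matrix has rank 5 and Smith normal form diag(1,1,1,1,1).

The boundary map ∂_2: C_2 → C_1 maps a triangle to the signed sum of its edges. For instance
  ∂[0,3,4] = [3,4] − [0,4] + [0,3],
  ∂[1,2,5] = [2,5] − [1,5] + [1,2].
As a 12×8 matrix over Z this has rank 7, with invariant factors (1,1,1,1,1,1,1).

Now H_k = ker ∂_k / im ∂_{k+1}, so:

  H_2: rank ker ∂_2 − rank ∂_3 = (8 − 7) − 0 = 1, and there is no ∂_3, so H_2 = Z.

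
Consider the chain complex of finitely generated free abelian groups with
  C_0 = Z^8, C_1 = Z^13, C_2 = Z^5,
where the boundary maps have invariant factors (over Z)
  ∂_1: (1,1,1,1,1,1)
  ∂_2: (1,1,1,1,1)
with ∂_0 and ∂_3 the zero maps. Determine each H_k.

H_0: b_0 = 8 − 0 − 6 = 2; torsion from ∂_1 factors > 1: none. So H_0 ≅ Z^2.
H_1: b_1 = 13 − 6 − 5 = 2; torsion from ∂_2 factors > 1: none. So H_1 ≅ Z^2.
H_2: b_2 = 5 − 5 − 0 = 0; torsion from ∂_3 factors > 1: none. So H_2 ≅ 0.

H_0 ≅ Z^2,  H_1 ≅ Z^2,  H_2 = 0.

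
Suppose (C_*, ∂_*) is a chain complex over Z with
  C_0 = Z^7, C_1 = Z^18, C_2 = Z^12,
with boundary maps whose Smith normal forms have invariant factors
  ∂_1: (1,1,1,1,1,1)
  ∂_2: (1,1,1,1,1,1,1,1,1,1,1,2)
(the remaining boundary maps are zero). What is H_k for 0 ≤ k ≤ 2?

H_0: b_0 = 7 − 0 − 6 = 1; torsion from ∂_1 factors > 1: none. So H_0 = Z.
H_1: b_1 = 18 − 6 − 12 = 0; torsion from ∂_2 factors > 1: [2]. So H_1 = Z/2.
H_2: b_2 = 12 − 12 − 0 = 0; torsion from ∂_3 factors > 1: none. So H_2 = 0.

H_0 = Z,  H_1 = Z/2,  H_2 = 0.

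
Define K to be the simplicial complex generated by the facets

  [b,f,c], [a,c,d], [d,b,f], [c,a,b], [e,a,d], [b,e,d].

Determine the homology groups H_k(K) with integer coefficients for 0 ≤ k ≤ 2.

H_0 = Z,  H_1 = Z,  H_2 = 0.

K has 6 vertices, 12 edges, 6 triangles.
rank ∂_0 = 0, rank ∂_1 = 5 ⇒ b_0 = 6 − 0 − 5 = 1; all invariant factors of ∂_1 are 1 so no torsion. So H_0 ≅ Z.
rank ∂_1 = 5, rank ∂_2 = 6 ⇒ b_1 = 12 − 5 − 6 = 1; all invariant factors of ∂_2 are 1 so no torsion. So H_1 ≅ Z.
rank ∂_2 = 6, rank ∂_3 = 0 ⇒ b_2 = 6 − 6 − 0 = 0. So H_2 ≅ 0.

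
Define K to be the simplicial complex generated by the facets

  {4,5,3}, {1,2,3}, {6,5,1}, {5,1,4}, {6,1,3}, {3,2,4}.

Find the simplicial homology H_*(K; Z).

K has 6 vertices, 12 edges, 6 triangles.
rank ∂_0 = 0, rank ∂_1 = 5 ⇒ b_0 = 6 − 0 − 5 = 1; all invariant factors of ∂_1 are 1 so no torsion. So H_0 ≅ Z.
rank ∂_1 = 5, rank ∂_2 = 6 ⇒ b_1 = 12 − 5 − 6 = 1; all invariant factors of ∂_2 are 1 so no torsion. So H_1 ≅ Z.
rank ∂_2 = 6, rank ∂_3 = 0 ⇒ b_2 = 6 − 6 − 0 = 0. So H_2 ≅ 0.

H_0 ≅ Z,  H_1 ≅ Z,  H_2 = 0.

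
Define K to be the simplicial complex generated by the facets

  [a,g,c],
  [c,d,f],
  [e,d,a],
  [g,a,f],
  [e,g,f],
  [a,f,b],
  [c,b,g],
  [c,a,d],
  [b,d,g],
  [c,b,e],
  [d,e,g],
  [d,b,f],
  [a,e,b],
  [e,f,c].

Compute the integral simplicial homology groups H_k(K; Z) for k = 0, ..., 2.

K has 7 vertices, 21 edges, 14 triangles.
rank ∂_0 = 0, rank ∂_1 = 6 ⇒ b_0 = 7 − 0 − 6 = 1; all invariant factors of ∂_1 are 1 so no torsion. So H_0 = Z.
rank ∂_1 = 6, rank ∂_2 = 13 ⇒ b_1 = 21 − 6 − 13 = 2; all invariant factors of ∂_2 are 1 so no torsion. So H_1 = Z^2.
rank ∂_2 = 13, rank ∂_3 = 0 ⇒ b_2 = 14 − 13 − 0 = 1. So H_2 = Z.

H_0 = Z,  H_1 = Z^2,  H_2 = Z.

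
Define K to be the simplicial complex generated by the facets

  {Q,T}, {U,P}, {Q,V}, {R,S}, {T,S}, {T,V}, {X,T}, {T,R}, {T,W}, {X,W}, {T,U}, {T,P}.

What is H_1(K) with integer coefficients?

Order the vertices as P < Q < R < S < T < U < V < W < X. Listing each simplex with vertices in this order, K has dimension 1 with simplices:

  0-simplices (9): P, Q, R, S, T, U, V, W, X
  1-simplices (12): PT, PU, QT, QV, RS, RT, ST, TU, TV, TW, TX, WX

Hence C_0 ≅ Z^9, C_1 ≅ Z^12.

∂_1: C_1 → C_0 sends each edge [p,q] (with p < q) to q − p.
The resulting 9×12 matrix has rank 8, and its Smith normal form has invariant factors (1,1,1,1,1,1,1,1).

Reading off H_k = ker ∂_k / im ∂_{k+1}:

  H_1: rank ker ∂_1 − rank ∂_2 = (12 − 8) − 0 = 4, and there is no ∂_2, so H_1 = Z^4.

H_1 = Z^4.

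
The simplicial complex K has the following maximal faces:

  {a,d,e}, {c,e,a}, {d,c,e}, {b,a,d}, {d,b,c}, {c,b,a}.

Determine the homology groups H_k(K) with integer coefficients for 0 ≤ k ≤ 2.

H_0 = Z,  H_1 = 0,  H_2 = Z.

We work with the vertex ordering a < b < c < d < e. The simplices of K, each written with vertices in increasing order, are:

  0-simplices (5): a, b, c, d, e
  1-simplices (9): ab, ac, ad, ae, bc, bd, cd, ce, de
  2-simplices (6): abc, abd, ace, ade, bcd, cde

so the chain groups are C_0 ≅ Z^5, C_1 ≅ Z^9, C_2 ≅ Z^6.

∂_1: C_1 → C_0 maps an edge to its endpoints' difference, ∂[p,q] = q − p.
This gives a 5×9 integer matrix of rank 4; reducing to Smith normal form yields diagonal entries (1,1,1,1).

∂_2: C_2 → C_1 acts by ∂[p,q,r] = [q,r] − [p,r] + [p,q]. For instance
  ∂bcd = cd − bd + bc,
  ∂abd = bd − ad + ab.
The 9×6 boundary matrix has rank 5 and Smith normal form diag(1,1,1,1,1).

Now H_k = ker ∂_k / im ∂_{k+1}, so:

  H_0: rank C_0 − rank ∂_1 = 5 − 4 = 1, and the invariant factors of ∂_1 are all 1, so H_0 ≅ Z.
  H_1: rank ker ∂_1 − rank ∂_2 = (9 − 4) − 5 = 0, and the invariant factors of ∂_2 are all 1, so H_1 ≅ 0.
  H_2: rank ker ∂_2 − rank ∂_3 = (6 − 5) − 0 = 1, and there is no ∂_3, so H_2 ≅ Z.

As a check, the Euler characteristic is 5 − 9 + 6 = 2, which agrees with 1 − 0 + 1 = 2.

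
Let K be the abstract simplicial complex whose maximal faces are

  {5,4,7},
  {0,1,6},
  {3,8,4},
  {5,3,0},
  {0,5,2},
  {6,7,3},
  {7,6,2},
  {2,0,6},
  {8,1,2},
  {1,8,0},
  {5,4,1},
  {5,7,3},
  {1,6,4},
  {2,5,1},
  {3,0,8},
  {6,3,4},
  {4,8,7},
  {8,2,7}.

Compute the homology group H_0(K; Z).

Take the total order 0 < 1 < 2 < 3 < 4 < 5 < 6 < 7 < 8 on the vertex set. Then K (dimension 2) consists of the simplices:

  0-simplices (9): [0], [1], [2], [3], [4], [5], [6], [7], [8]
  1-simplices (27): (27 of them)
  2-simplices (18): [0,1,6], [0,1,8], [0,2,5], [0,2,6], [0,3,5], [0,3,8], [1,2,5], [1,2,8], [1,4,5], [1,4,6], [2,6,7], [2,7,8], [3,4,6], [3,4,8], [3,5,7], [3,6,7], [4,5,7], [4,7,8]

Hence C_0 ≅ Z^9, C_1 ≅ Z^27, C_2 ≅ Z^18.

∂_1: C_1 → C_0 maps an edge to its endpoints' difference, ∂[p,q] = q − p.
The 9×27 boundary matrix has rank 8 and Smith normal form diag(1,1,1,1,1,1,1,1).

∂_2: C_2 → C_1 sends each 2-simplex [p,q,r] to [q,r] − [p,r] + [p,q]. For instance
  ∂[3,5,7] = [5,7] − [3,7] + [3,5],
  ∂[4,7,8] = [7,8] − [4,8] + [4,7].
The resulting 27×18 matrix has rank 18, and its Smith normal form has invariant factors (1,1,1,1,1,1,1,1,1,1,1,1,1,1,1,1,1,2).

Now H_k = ker ∂_k / im ∂_{k+1}, so:

  H_0: rank C_0 − rank ∂_1 = 9 − 8 = 1, and the invariant factors of ∂_1 are all 1, so H_0 ≅ Z.

(K is a triangulation of the Klein bottle.)

H_0 ≅ Z.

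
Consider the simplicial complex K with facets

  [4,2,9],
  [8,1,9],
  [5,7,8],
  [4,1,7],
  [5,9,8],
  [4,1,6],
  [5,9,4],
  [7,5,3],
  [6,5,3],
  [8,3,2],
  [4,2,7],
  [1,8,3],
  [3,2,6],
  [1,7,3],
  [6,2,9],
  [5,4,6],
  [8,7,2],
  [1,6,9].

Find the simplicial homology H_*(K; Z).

H_0 ≅ Z,  H_1 ≅ Z ⊕ Z/2Z,  H_2 = 0.

Take the total order 1 < 2 < 3 < 4 < 5 < 6 < 7 < 8 < 9 on the vertex set. Then K (dimension 2) consists of the simplices:

  0-simplices (9): [1], [2], [3], [4], [5], [6], [7], [8], [9]
  1-simplices (27): (27 of them)
  2-simplices (18): [1,3,7], [1,3,8], [1,4,6], [1,4,7], [1,6,9], [1,8,9], [2,3,6], [2,3,8], [2,4,7], [2,4,9], [2,6,9], [2,7,8], [3,5,6], [3,5,7], [4,5,6], [4,5,9], [5,7,8], [5,8,9]

Hence C_0 ≅ Z^9, C_1 ≅ Z^27, C_2 ≅ Z^18.

The boundary map ∂_1: C_1 → C_0 maps an edge to its endpoints' difference, ∂[p,q] = q − p. For instance
  ∂[4,6] = [6] − [4].
This gives a 9×27 integer matrix of rank 8; reducing to Smith normal form yields diagonal entries (1,1,1,1,1,1,1,1).

∂_2: C_2 → C_1 acts by ∂[p,q,r] = [q,r] − [p,r] + [p,q]. For instance
  ∂[2,6,9] = [6,9] − [2,9] + [2,6],
  ∂[3,5,7] = [5,7] − [3,7] + [3,5].
The resulting 27×18 matrix has rank 18, and its Smith normal form has invariant factors (1,1,1,1,1,1,1,1,1,1,1,1,1,1,1,1,1,2).

Reading off H_k = ker ∂_k / im ∂_{k+1}:

  H_0: rank C_0 − rank ∂_1 = 9 − 8 = 1, and the invariant factors of ∂_1 are all 1, so H_0 = Z.
  H_1: rank ker ∂_1 − rank ∂_2 = (27 − 8) − 18 = 1, and ∂_2 has invariant factor 2 > 1, so H_1 = Z ⊕ Z/2Z.
  H_2: rank ker ∂_2 − rank ∂_3 = (18 − 18) − 0 = 0, and there is no ∂_3, so H_2 = 0.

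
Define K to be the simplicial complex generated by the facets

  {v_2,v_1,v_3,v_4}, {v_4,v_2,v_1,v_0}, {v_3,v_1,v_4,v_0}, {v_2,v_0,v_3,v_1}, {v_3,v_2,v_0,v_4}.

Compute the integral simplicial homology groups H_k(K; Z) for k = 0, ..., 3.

Take the total order v_0 < v_1 < v_2 < v_3 < v_4 on the vertex set. Then K (dimension 3) consists of the simplices:

  0-simplices (5): [v_0], [v_1], [v_2], [v_3], [v_4]
  1-simplices (10): [v_0,v_1], [v_0,v_2], [v_0,v_3], [v_0,v_4], [v_1,v_2], [v_1,v_3], [v_1,v_4], [v_2,v_3], [v_2,v_4], [v_3,v_4]
  2-simplices (10): [v_0,v_1,v_2], [v_0,v_1,v_3], [v_0,v_1,v_4], [v_0,v_2,v_3], [v_0,v_2,v_4], [v_0,v_3,v_4], [v_1,v_2,v_3], [v_1,v_2,v_4], [v_1,v_3,v_4], [v_2,v_3,v_4]
  3-simplices (5): [v_0,v_1,v_2,v_3], [v_0,v_1,v_2,v_4], [v_0,v_1,v_3,v_4], [v_0,v_2,v_3,v_4], [v_1,v_2,v_3,v_4]

Hence C_0 ≅ Z^5, C_1 ≅ Z^10, C_2 ≅ Z^10, C_3 ≅ Z^5.

The boundary map ∂_1: C_1 → C_0 is given by ∂[p,q] = [q] − [p].
This gives a 5×10 integer matrix of rank 4; reducing to Smith normal form yields diagonal entries (1,1,1,1).

The boundary map ∂_2: C_2 → C_1 sends each 2-simplex [p,q,r] to [q,r] − [p,r] + [p,q]. For instance
  ∂[v_1,v_2,v_3] = [v_2,v_3] − [v_1,v_3] + [v_1,v_2],
  ∂[v_0,v_1,v_4] = [v_1,v_4] − [v_0,v_4] + [v_0,v_1].
The resulting 10×10 matrix has rank 6, and its Smith normal form has invariant factors (1,1,1,1,1,1).

∂_3: C_3 → C_2 sends each 3-simplex σ to the alternating sum Σ_i (−1)^i (σ with its i-th vertex removed). For instance
  ∂[v_0,v_1,v_2,v_3] = [v_1,v_2,v_3] − [v_0,v_2,v_3] + [v_0,v_1,v_3] − [v_0,v_1,v_2],
  ∂[v_0,v_1,v_3,v_4] = [v_1,v_3,v_4] − [v_0,v_3,v_4] + [v_0,v_1,v_4] − [v_0,v_1,v_3].
As a 10×5 matrix over Z this has rank 4, with invariant factors (1,1,1,1).

Computing H_k = (kernel of ∂_k) / (image of ∂_{k+1}):

  H_0: rank C_0 − rank ∂_1 = 5 − 4 = 1, and the invariant factors of ∂_1 are all 1, so H_0 = Z.
  H_1: rank ker ∂_1 − rank ∂_2 = (10 − 4) − 6 = 0, and the invariant factors of ∂_2 are all 1, so H_1 = 0.
  H_2: rank ker ∂_2 − rank ∂_3 = (10 − 6) − 4 = 0, and the invariant factors of ∂_3 are all 1, so H_2 = 0.
  H_3: rank ker ∂_3 − rank ∂_4 = (5 − 4) − 0 = 1, and there is no ∂_4, so H_3 = Z.

As a check, the Euler characteristic is 5 − 10 + 10 − 5 = 0, which agrees with 1 − 0 + 0 − 1 = 0.
(K is a triangulation of the 3-sphere S^3.)

H_0 = Z,  H_1 = 0,  H_2 = 0,  H_3 = Z.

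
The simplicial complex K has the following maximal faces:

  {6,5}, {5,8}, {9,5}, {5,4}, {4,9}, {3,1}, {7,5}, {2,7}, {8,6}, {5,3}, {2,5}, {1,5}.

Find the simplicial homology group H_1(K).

Order the vertices as 1 < 2 < 3 < 4 < 5 < 6 < 7 < 8 < 9. Listing each simplex with vertices in this order, K has dimension 1 with simplices:

  0-simplices (9): [1], [2], [3], [4], [5], [6], [7], [8], [9]
  1-simplices (12): [1,3], [1,5], [2,5], [2,7], [3,5], [4,5], [4,9], [5,6], [5,7], [5,8], [5,9], [6,8]

Hence C_0 ≅ Z^9, C_1 ≅ Z^12.

∂_1: C_1 → C_0 sends each edge [p,q] (with p < q) to q − p.
The resulting 9×12 matrix has rank 8, and its Smith normal form has invariant factors (1,1,1,1,1,1,1,1).

Reading off H_k = ker ∂_k / im ∂_{k+1}:

  H_1: rank ker ∂_1 − rank ∂_2 = (12 − 8) − 0 = 4, and there is no ∂_2, so H_1 = Z^4.

H_1 = Z^4.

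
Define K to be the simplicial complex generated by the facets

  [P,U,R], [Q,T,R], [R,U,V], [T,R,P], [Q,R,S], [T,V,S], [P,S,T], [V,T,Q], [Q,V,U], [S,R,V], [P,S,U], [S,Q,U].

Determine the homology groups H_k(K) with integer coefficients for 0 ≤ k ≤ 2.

Fix the vertex order P < Q < R < S < T < U < V and write every simplex with vertices in increasing order. Then dim K = 2 and the simplices of K are:

  0-simplices (7): P, Q, R, S, T, U, V
  1-simplices (18): PR, PS, PT, PU, QR, QS, QT, QU, QV, RS, RT, RU, RV, ST, SU, SV, TV, UV
  2-simplices (12): PRT, PRU, PST, PSU, QRS, QRT, QSU, QTV, QUV, RSV, RUV, STV

so the chain groups are C_0 ≅ Z^7, C_1 ≅ Z^18, C_2 ≅ Z^12.

∂_1: C_1 → C_0 is given by ∂[p,q] = [q] − [p].
As a 7×18 matrix over Z this has rank 6, with invariant factors (1,1,1,1,1,1).

∂_2: C_2 → C_1 maps a triangle to the signed sum of its edges. For instance
  ∂QRS = RS − QS + QR,
  ∂QUV = UV − QV + QU.
The 18×12 boundary matrix has rank 12 and Smith normal form diag(1,1,1,1,1,1,1,1,1,1,1,2).

Computing H_k = (kernel of ∂_k) / (image of ∂_{k+1}):

  H_0: rank C_0 − rank ∂_1 = 7 − 6 = 1, and the invariant factors of ∂_1 are all 1, so H_0 ≅ Z.
  H_1: rank ker ∂_1 − rank ∂_2 = (18 − 6) − 12 = 0, and ∂_2 has invariant factor 2 > 1, so H_1 ≅ Z/2.
  H_2: rank ker ∂_2 − rank ∂_3 = (12 − 12) − 0 = 0, and there is no ∂_3, so H_2 ≅ 0.

As a check, the Euler characteristic is 7 − 18 + 12 = 1, which agrees with 1 − 0 + 0 = 1.

H_0 ≅ Z,  H_1 ≅ Z/2,  H_2 = 0.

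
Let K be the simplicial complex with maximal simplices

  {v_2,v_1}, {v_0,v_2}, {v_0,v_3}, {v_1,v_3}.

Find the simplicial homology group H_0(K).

K has 4 vertices, 4 edges.
rank ∂_0 = 0, rank ∂_1 = 3 ⇒ b_0 = 4 − 0 − 3 = 1; all invariant factors of ∂_1 are 1 so no torsion. So H_0 = Z.

H_0 ≅ Z.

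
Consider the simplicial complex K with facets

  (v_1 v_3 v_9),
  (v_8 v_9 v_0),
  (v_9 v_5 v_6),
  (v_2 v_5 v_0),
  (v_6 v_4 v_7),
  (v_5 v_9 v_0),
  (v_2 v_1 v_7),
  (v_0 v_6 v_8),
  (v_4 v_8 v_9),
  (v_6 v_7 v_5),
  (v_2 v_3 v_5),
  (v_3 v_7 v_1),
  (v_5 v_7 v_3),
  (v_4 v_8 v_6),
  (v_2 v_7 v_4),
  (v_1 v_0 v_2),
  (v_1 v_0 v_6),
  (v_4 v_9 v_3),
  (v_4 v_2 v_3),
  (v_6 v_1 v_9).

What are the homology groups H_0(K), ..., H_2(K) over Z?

K has 10 vertices, 30 edges, 20 triangles.
rank ∂_0 = 0, rank ∂_1 = 9 ⇒ b_0 = 10 − 0 − 9 = 1; all invariant factors of ∂_1 are 1 so no torsion. So H_0 = Z.
rank ∂_1 = 9, rank ∂_2 = 20 ⇒ b_1 = 30 − 9 − 20 = 1; ∂_2 has invariant factor(s) [2] giving torsion. So H_1 = Z × Z/2.
rank ∂_2 = 20, rank ∂_3 = 0 ⇒ b_2 = 20 − 20 − 0 = 0. So H_2 = 0.

H_0 ≅ Z,  H_1 ≅ Z × Z/2,  H_2 = 0.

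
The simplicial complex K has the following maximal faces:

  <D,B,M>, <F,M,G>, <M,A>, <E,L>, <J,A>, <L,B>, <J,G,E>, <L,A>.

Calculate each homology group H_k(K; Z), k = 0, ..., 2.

H_0 ≅ Z,  H_1 ≅ Z^3,  H_2 = 0.

Order the vertices as A < B < D < E < F < G < J < L < M. Listing each simplex with vertices in this order, K has dimension 2 with simplices:

  0-simplices (9): A, B, D, E, F, G, J, L, M
  1-simplices (14): AJ, AL, AM, BD, BL, BM, DM, EG, EJ, EL, FG, FM, GJ, GM
  2-simplices (3): BDM, EGJ, FGM

so the chain groups are C_0 ≅ Z^9, C_1 ≅ Z^14, C_2 ≅ Z^3.

Boundary ∂_1: C_1 → C_0 maps an edge to its endpoints' difference, ∂[p,q] = q − p. For instance
  ∂GJ = J − G.
The resulting 9×14 matrix has rank 8, and its Smith normal form has invariant factors (1,1,1,1,1,1,1,1).

Boundary ∂_2: C_2 → C_1 sends each 2-simplex [p,q,r] to [q,r] − [p,r] + [p,q]. For instance
  ∂BDM = DM − BM + BD,
  ∂EGJ = GJ − EJ + EG.
The resulting 14×3 matrix has rank 3, and its Smith normal form has invariant factors (1,1,1).

Computing H_k = (kernel of ∂_k) / (image of ∂_{k+1}):

  H_0: rank C_0 − rank ∂_1 = 9 − 8 = 1, and the invariant factors of ∂_1 are all 1, so H_0 = Z.
  H_1: rank ker ∂_1 − rank ∂_2 = (14 − 8) − 3 = 3, and the invariant factors of ∂_2 are all 1, so H_1 = Z^3.
  H_2: rank ker ∂_2 − rank ∂_3 = (3 − 3) − 0 = 0, and there is no ∂_3, so H_2 = 0.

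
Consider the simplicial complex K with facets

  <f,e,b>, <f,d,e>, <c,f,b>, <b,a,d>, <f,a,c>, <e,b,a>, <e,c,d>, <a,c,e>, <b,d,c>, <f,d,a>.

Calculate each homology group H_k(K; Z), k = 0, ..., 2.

We work with the vertex ordering a < b < c < d < e < f. The simplices of K, each written with vertices in increasing order, are:

  0-simplices (6): a, b, c, d, e, f
  1-simplices (15): ab, ac, ad, ae, af, bc, bd, be, bf, cd, ce, cf, de, df, ef
  2-simplices (10): abd, abe, ace, acf, adf, bcd, bcf, bef, cde, def

giving chain groups C_0 ≅ Z^6, C_1 ≅ Z^15, C_2 ≅ Z^10.

∂_1: C_1 → C_0 maps an edge to its endpoints' difference, ∂[p,q] = q − p.
This gives a 6×15 integer matrix of rank 5; reducing to Smith normal form yields diagonal entries (1,1,1,1,1).

The boundary map ∂_2: C_2 → C_1 acts by ∂[p,q,r] = [q,r] − [p,r] + [p,q]. For instance
  ∂bef = ef − bf + be,
  ∂abe = be − ae + ab.
The 15×10 boundary matrix has rank 10 and Smith normal form diag(1,1,1,1,1,1,1,1,1,2).

From H_k ≅ ker(∂_k) / im(∂_{k+1}) we obtain:

  H_0: rank C_0 − rank ∂_1 = 6 − 5 = 1, and the invariant factors of ∂_1 are all 1, so H_0 ≅ Z.
  H_1: rank ker ∂_1 − rank ∂_2 = (15 − 5) − 10 = 0, and ∂_2 has invariant factor 2 > 1, so H_1 ≅ Z/2.
  H_2: rank ker ∂_2 − rank ∂_3 = (10 − 10) − 0 = 0, and there is no ∂_3, so H_2 ≅ 0.

H_0 ≅ Z,  H_1 ≅ Z/2,  H_2 = 0.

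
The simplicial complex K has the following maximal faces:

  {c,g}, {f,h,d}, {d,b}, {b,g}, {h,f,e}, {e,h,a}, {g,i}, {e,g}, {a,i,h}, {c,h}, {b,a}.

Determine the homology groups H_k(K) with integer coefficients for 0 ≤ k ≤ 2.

H_0 = Z,  H_1 = Z^4,  H_2 = 0.

Fix the vertex order a < b < c < d < e < f < g < h < i and write every simplex with vertices in increasing order. Then dim K = 2 and the simplices of K are:

  0-simplices (9): a, b, c, d, e, f, g, h, i
  1-simplices (16): ab, ae, ah, ai, bd, bg, cg, ch, df, dh, ef, eg, eh, fh, gi, hi
  2-simplices (4): aeh, ahi, dfh, efh

so the chain groups are C_0 ≅ Z^9, C_1 ≅ Z^16, C_2 ≅ Z^4.

∂_1: C_1 → C_0 is given by ∂[p,q] = [q] − [p].
This gives a 9×16 integer matrix of rank 8; reducing to Smith normal form yields diagonal entries (1,1,1,1,1,1,1,1).

∂_2: C_2 → C_1 maps a triangle to the signed sum of its edges. For instance
  ∂ahi = hi − ai + ah,
  ∂aeh = eh − ah + ae.
This gives a 16×4 integer matrix of rank 4; reducing to Smith normal form yields diagonal entries (1,1,1,1).

Now H_k = ker ∂_k / im ∂_{k+1}, so:

  H_0: rank C_0 − rank ∂_1 = 9 − 8 = 1, and the invariant factors of ∂_1 are all 1, so H_0 = Z.
  H_1: rank ker ∂_1 − rank ∂_2 = (16 − 8) − 4 = 4, and the invariant factors of ∂_2 are all 1, so H_1 = Z^4.
  H_2: rank ker ∂_2 − rank ∂_3 = (4 − 4) − 0 = 0, and there is no ∂_3, so H_2 = 0.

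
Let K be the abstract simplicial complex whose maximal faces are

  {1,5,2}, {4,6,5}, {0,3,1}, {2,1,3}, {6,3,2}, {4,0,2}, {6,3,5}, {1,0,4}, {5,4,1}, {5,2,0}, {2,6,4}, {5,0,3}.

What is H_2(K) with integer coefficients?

Fix the vertex order 0 < 1 < 2 < 3 < 4 < 5 < 6 and write every simplex with vertices in increasing order. Then dim K = 2 and the simplices of K are:

  0-simplices (7): [0], [1], [2], [3], [4], [5], [6]
  1-simplices (18): [0,1], [0,2], [0,3], [0,4], [0,5], [1,2], [1,3], [1,4], [1,5], [2,3], [2,4], [2,5], [2,6], [3,5], [3,6], [4,5], [4,6], [5,6]
  2-simplices (12): [0,1,3], [0,1,4], [0,2,4], [0,2,5], [0,3,5], [1,2,3], [1,2,5], [1,4,5], [2,3,6], [2,4,6], [3,5,6], [4,5,6]

so the chain groups are C_0 ≅ Z^7, C_1 ≅ Z^18, C_2 ≅ Z^12.

Boundary ∂_1: C_1 → C_0 is given by ∂[p,q] = [q] − [p].
This gives a 7×18 integer matrix of rank 6; reducing to Smith normal form yields diagonal entries (1,1,1,1,1,1).

∂_2: C_2 → C_1 acts by ∂[p,q,r] = [q,r] − [p,r] + [p,q]. For instance
  ∂[1,2,3] = [2,3] − [1,3] + [1,2],
  ∂[2,4,6] = [4,6] − [2,6] + [2,4].
The 18×12 boundary matrix has rank 12 and Smith normal form diag(1,1,1,1,1,1,1,1,1,1,1,2).

Now H_k = ker ∂_k / im ∂_{k+1}, so:

  H_2: rank ker ∂_2 − rank ∂_3 = (12 − 12) − 0 = 0, and there is no ∂_3, so H_2 ≅ 0.

H_2 ≅ 0.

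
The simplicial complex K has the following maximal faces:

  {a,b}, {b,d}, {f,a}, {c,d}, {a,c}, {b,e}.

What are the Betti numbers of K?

b_0 = 1, b_1 = 1.

Take the total order a < b < c < d < e < f on the vertex set. Then K (dimension 1) consists of the simplices:

  0-simplices (6): a, b, c, d, e, f
  1-simplices (6): ab, ac, af, bd, be, cd

so the chain groups are C_0 ≅ Z^6, C_1 ≅ Z^6.

The boundary map ∂_1: C_1 → C_0 maps an edge to its endpoints' difference, ∂[p,q] = q − p. For instance
  ∂af = f − a.
The 6×6 boundary matrix has rank 5 and Smith normal form diag(1,1,1,1,1).

Reading off H_k = ker ∂_k / im ∂_{k+1}:

  H_0: rank C_0 − rank ∂_1 = 6 − 5 = 1, and the invariant factors of ∂_1 are all 1, so H_0 = Z.
  H_1: rank ker ∂_1 − rank ∂_2 = (6 − 5) − 0 = 1, and there is no ∂_2, so H_1 = Z.

Hence the Betti numbers are b_0 = 1, b_1 = 1.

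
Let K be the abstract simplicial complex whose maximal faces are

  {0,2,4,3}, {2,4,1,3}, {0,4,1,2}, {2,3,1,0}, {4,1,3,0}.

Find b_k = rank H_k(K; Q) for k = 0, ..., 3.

b_0 = 1, b_1 = 0, b_2 = 0, b_3 = 1.

Fix the vertex order 0 < 1 < 2 < 3 < 4 and write every simplex with vertices in increasing order. Then dim K = 3 and the simplices of K are:

  0-simplices (5): [0], [1], [2], [3], [4]
  1-simplices (10): [0,1], [0,2], [0,3], [0,4], [1,2], [1,3], [1,4], [2,3], [2,4], [3,4]
  2-simplices (10): [0,1,2], [0,1,3], [0,1,4], [0,2,3], [0,2,4], [0,3,4], [1,2,3], [1,2,4], [1,3,4], [2,3,4]
  3-simplices (5): [0,1,2,3], [0,1,2,4], [0,1,3,4], [0,2,3,4], [1,2,3,4]

so the chain groups are C_0 ≅ Z^5, C_1 ≅ Z^10, C_2 ≅ Z^10, C_3 ≅ Z^5.

∂_1: C_1 → C_0 sends each edge [p,q] (with p < q) to q − p. For instance
  ∂[2,4] = [4] − [2].
The resulting 5×10 matrix has rank 4, and its Smith normal form has invariant factors (1,1,1,1).

Boundary ∂_2: C_2 → C_1 acts by ∂[p,q,r] = [q,r] − [p,r] + [p,q]. For instance
  ∂[0,1,4] = [1,4] − [0,4] + [0,1],
  ∂[0,1,2] = [1,2] − [0,2] + [0,1].
The resulting 10×10 matrix has rank 6, and its Smith normal form has invariant factors (1,1,1,1,1,1).

Boundary ∂_3: C_3 → C_2 sends each 3-simplex σ to the alternating sum Σ_i (−1)^i (σ with its i-th vertex removed). For instance
  ∂[0,2,3,4] = [2,3,4] − [0,3,4] + [0,2,4] − [0,2,3],
  ∂[1,2,3,4] = [2,3,4] − [1,3,4] + [1,2,4] − [1,2,3].
The resulting 10×5 matrix has rank 4, and its Smith normal form has invariant factors (1,1,1,1).

Reading off H_k = ker ∂_k / im ∂_{k+1}:

  H_0: rank C_0 − rank ∂_1 = 5 − 4 = 1, and the invariant factors of ∂_1 are all 1, so H_0 = Z.
  H_1: rank ker ∂_1 − rank ∂_2 = (10 − 4) − 6 = 0, and the invariant factors of ∂_2 are all 1, so H_1 = 0.
  H_2: rank ker ∂_2 − rank ∂_3 = (10 − 6) − 4 = 0, and the invariant factors of ∂_3 are all 1, so H_2 = 0.
  H_3: rank ker ∂_3 − rank ∂_4 = (5 − 4) − 0 = 1, and there is no ∂_4, so H_3 = Z.

Hence the Betti numbers are b_0 = 1, b_1 = 0, b_2 = 0, b_3 = 1.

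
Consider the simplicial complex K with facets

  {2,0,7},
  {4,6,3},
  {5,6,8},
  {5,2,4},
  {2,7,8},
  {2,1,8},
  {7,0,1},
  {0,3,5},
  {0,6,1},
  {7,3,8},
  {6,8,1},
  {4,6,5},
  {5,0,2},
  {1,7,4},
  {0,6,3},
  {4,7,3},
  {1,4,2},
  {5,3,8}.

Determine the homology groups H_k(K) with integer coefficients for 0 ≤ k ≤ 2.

Take the total order 0 < 1 < 2 < 3 < 4 < 5 < 6 < 7 < 8 on the vertex set. Then K (dimension 2) consists of the simplices:

  0-simplices (9): [0], [1], [2], [3], [4], [5], [6], [7], [8]
  1-simplices (27): (27 of them)
  2-simplices (18): [0,1,6], [0,1,7], [0,2,5], [0,2,7], [0,3,5], [0,3,6], [1,2,4], [1,2,8], [1,4,7], [1,6,8], [2,4,5], [2,7,8], [3,4,6], [3,4,7], [3,5,8], [3,7,8], [4,5,6], [5,6,8]

Hence C_0 ≅ Z^9, C_1 ≅ Z^27, C_2 ≅ Z^18.

∂_1: C_1 → C_0 maps an edge to its endpoints' difference, ∂[p,q] = q − p. For instance
  ∂[7,8] = [8] − [7].
As a 9×27 matrix over Z this has rank 8, with invariant factors (1,1,1,1,1,1,1,1).

∂_2: C_2 → C_1 maps a triangle to the signed sum of its edges. For instance
  ∂[3,7,8] = [7,8] − [3,8] + [3,7],
  ∂[0,1,6] = [1,6] − [0,6] + [0,1].
As a 27×18 matrix over Z this has rank 18, with invariant factors (1,1,1,1,1,1,1,1,1,1,1,1,1,1,1,1,1,2).

Reading off H_k = ker ∂_k / im ∂_{k+1}:

  H_0: rank C_0 − rank ∂_1 = 9 − 8 = 1, and the invariant factors of ∂_1 are all 1, so H_0 = Z.
  H_1: rank ker ∂_1 − rank ∂_2 = (27 − 8) − 18 = 1, and ∂_2 has invariant factor 2 > 1, so H_1 = Z ⊕ Z_2.
  H_2: rank ker ∂_2 − rank ∂_3 = (18 − 18) − 0 = 0, and there is no ∂_3, so H_2 = 0.

H_0 ≅ Z,  H_1 ≅ Z ⊕ Z_2,  H_2 = 0.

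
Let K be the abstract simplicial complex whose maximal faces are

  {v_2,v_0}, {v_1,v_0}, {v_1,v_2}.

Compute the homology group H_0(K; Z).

H_0 ≅ Z.

Order the vertices as v_0 < v_1 < v_2. Listing each simplex with vertices in this order, K has dimension 1 with simplices:

  0-simplices (3): [v_0], [v_1], [v_2]
  1-simplices (3): [v_0,v_1], [v_0,v_2], [v_1,v_2]

giving chain groups C_0 ≅ Z^3, C_1 ≅ Z^3.

∂_1: C_1 → C_0 is given by ∂[p,q] = [q] − [p]. For instance
  ∂[v_0,v_1] = [v_1] − [v_0].
This gives a 3×3 integer matrix of rank 2; reducing to Smith normal form yields diagonal entries (1,1).

From H_k ≅ ker(∂_k) / im(∂_{k+1}) we obtain:

  H_0: rank C_0 − rank ∂_1 = 3 − 2 = 1, and the invariant factors of ∂_1 are all 1, so H_0 ≅ Z.

(K is a triangulation of the circle S^1.)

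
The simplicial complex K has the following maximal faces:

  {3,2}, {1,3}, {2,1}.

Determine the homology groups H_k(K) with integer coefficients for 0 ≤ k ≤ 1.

Take the total order 1 < 2 < 3 on the vertex set. Then K (dimension 1) consists of the simplices:

  0-simplices (3): [1], [2], [3]
  1-simplices (3): [1,2], [1,3], [2,3]

so the chain groups are C_0 ≅ Z^3, C_1 ≅ Z^3.

∂_1: C_1 → C_0 sends each edge [p,q] (with p < q) to q − p.
This gives a 3×3 integer matrix of rank 2; reducing to Smith normal form yields diagonal entries (1,1).

Now H_k = ker ∂_k / im ∂_{k+1}, so:

  H_0: rank C_0 − rank ∂_1 = 3 − 2 = 1, and the invariant factors of ∂_1 are all 1, so H_0 = Z.
  H_1: rank ker ∂_1 − rank ∂_2 = (3 − 2) − 0 = 1, and there is no ∂_2, so H_1 = Z.

(K is a triangulation of the circle S^1.)

H_0 ≅ Z,  H_1 ≅ Z.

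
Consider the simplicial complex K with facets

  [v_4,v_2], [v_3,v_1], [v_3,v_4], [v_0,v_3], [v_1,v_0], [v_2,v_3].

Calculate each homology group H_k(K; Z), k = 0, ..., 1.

H_0 ≅ Z,  H_1 ≅ Z^2.

Fix the vertex order v_0 < v_1 < v_2 < v_3 < v_4 and write every simplex with vertices in increasing order. Then dim K = 1 and the simplices of K are:

  0-simplices (5): [v_0], [v_1], [v_2], [v_3], [v_4]
  1-simplices (6): [v_0,v_1], [v_0,v_3], [v_1,v_3], [v_2,v_3], [v_2,v_4], [v_3,v_4]

Hence C_0 ≅ Z^5, C_1 ≅ Z^6.

The boundary map ∂_1: C_1 → C_0 sends each edge [p,q] (with p < q) to q − p.
The 5×6 boundary matrix has rank 4 and Smith normal form diag(1,1,1,1).

From H_k ≅ ker(∂_k) / im(∂_{k+1}) we obtain:

  H_0: rank C_0 − rank ∂_1 = 5 − 4 = 1, and the invariant factors of ∂_1 are all 1, so H_0 ≅ Z.
  H_1: rank ker ∂_1 − rank ∂_2 = (6 − 4) − 0 = 2, and there is no ∂_2, so H_1 ≅ Z^2.

As a check, the Euler characteristic is 5 − 6 = -1, which agrees with 1 − 2 = -1.
(K is a triangulation of a wedge of 2 circles.)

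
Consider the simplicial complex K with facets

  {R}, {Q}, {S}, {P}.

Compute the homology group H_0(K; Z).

H_0 ≅ Z^4.

We work with the vertex ordering P < Q < R < S. The simplices of K, each written with vertices in increasing order, are:

  0-simplices (4): P, Q, R, S

Hence C_0 ≅ Z^4.

Reading off H_k = ker ∂_k / im ∂_{k+1}:

  H_0: rank C_0 − rank ∂_1 = 4 − 0 = 4, and there is no ∂_1, so H_0 = Z^4.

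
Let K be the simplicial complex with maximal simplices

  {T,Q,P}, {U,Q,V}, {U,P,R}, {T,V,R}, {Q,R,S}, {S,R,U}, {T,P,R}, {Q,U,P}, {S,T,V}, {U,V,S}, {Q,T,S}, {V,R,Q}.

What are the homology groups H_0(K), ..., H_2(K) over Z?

H_0 = Z,  H_1 = Z_2,  H_2 = 0.

Order the vertices as P < Q < R < S < T < U < V. Listing each simplex with vertices in this order, K has dimension 2 with simplices:

  0-simplices (7): P, Q, R, S, T, U, V
  1-simplices (18): PQ, PR, PT, PU, QR, QS, QT, QU, QV, RS, RT, RU, RV, ST, SU, SV, TV, UV
  2-simplices (12): PQT, PQU, PRT, PRU, QRS, QRV, QST, QUV, RSU, RTV, STV, SUV

Hence C_0 ≅ Z^7, C_1 ≅ Z^18, C_2 ≅ Z^12.

The boundary map ∂_1: C_1 → C_0 sends each edge [p,q] (with p < q) to q − p.
The resulting 7×18 matrix has rank 6, and its Smith normal form has invariant factors (1,1,1,1,1,1).

The boundary map ∂_2: C_2 → C_1 acts by ∂[p,q,r] = [q,r] − [p,r] + [p,q]. For instance
  ∂STV = TV − SV + ST,
  ∂PQT = QT − PT + PQ.
The 18×12 boundary matrix has rank 12 and Smith normal form diag(1,1,1,1,1,1,1,1,1,1,1,2).

Now H_k = ker ∂_k / im ∂_{k+1}, so:

  H_0: rank C_0 − rank ∂_1 = 7 − 6 = 1, and the invariant factors of ∂_1 are all 1, so H_0 = Z.
  H_1: rank ker ∂_1 − rank ∂_2 = (18 − 6) − 12 = 0, and ∂_2 has invariant factor 2 > 1, so H_1 = Z_2.
  H_2: rank ker ∂_2 − rank ∂_3 = (12 − 12) − 0 = 0, and there is no ∂_3, so H_2 = 0.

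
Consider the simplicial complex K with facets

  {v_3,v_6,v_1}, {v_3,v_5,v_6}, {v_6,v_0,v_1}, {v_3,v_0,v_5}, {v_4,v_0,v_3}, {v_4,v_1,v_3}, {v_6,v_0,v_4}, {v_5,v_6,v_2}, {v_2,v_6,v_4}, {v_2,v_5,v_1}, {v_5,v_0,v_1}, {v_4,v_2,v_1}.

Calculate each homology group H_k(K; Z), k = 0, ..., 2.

H_0 = Z,  H_1 = Z_2,  H_2 = 0.

K has 7 vertices, 18 edges, 12 triangles.
rank ∂_0 = 0, rank ∂_1 = 6 ⇒ b_0 = 7 − 0 − 6 = 1; all invariant factors of ∂_1 are 1 so no torsion. So H_0 = Z.
rank ∂_1 = 6, rank ∂_2 = 12 ⇒ b_1 = 18 − 6 − 12 = 0; ∂_2 has invariant factor(s) [2] giving torsion. So H_1 = Z_2.
rank ∂_2 = 12, rank ∂_3 = 0 ⇒ b_2 = 12 − 12 − 0 = 0. So H_2 = 0.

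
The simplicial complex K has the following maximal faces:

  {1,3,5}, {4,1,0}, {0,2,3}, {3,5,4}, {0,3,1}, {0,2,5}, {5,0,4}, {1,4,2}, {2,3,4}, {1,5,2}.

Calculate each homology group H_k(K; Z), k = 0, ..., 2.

H_0 ≅ Z,  H_1 ≅ Z/2,  H_2 = 0.

Order the vertices as 0 < 1 < 2 < 3 < 4 < 5. Listing each simplex with vertices in this order, K has dimension 2 with simplices:

  0-simplices (6): [0], [1], [2], [3], [4], [5]
  1-simplices (15): [0,1], [0,2], [0,3], [0,4], [0,5], [1,2], [1,3], [1,4], [1,5], [2,3], [2,4], [2,5], [3,4], [3,5], [4,5]
  2-simplices (10): [0,1,3], [0,1,4], [0,2,3], [0,2,5], [0,4,5], [1,2,4], [1,2,5], [1,3,5], [2,3,4], [3,4,5]

Hence C_0 ≅ Z^6, C_1 ≅ Z^15, C_2 ≅ Z^10.

Boundary ∂_1: C_1 → C_0 sends each edge [p,q] (with p < q) to q − p. For instance
  ∂[0,5] = [5] − [0].
This gives a 6×15 integer matrix of rank 5; reducing to Smith normal form yields diagonal entries (1,1,1,1,1).

The boundary map ∂_2: C_2 → C_1 maps a triangle to the signed sum of its edges. For instance
  ∂[2,3,4] = [3,4] − [2,4] + [2,3],
  ∂[0,2,3] = [2,3] − [0,3] + [0,2].
The resulting 15×10 matrix has rank 10, and its Smith normal form has invariant factors (1,1,1,1,1,1,1,1,1,2).

Reading off H_k = ker ∂_k / im ∂_{k+1}:

  H_0: rank C_0 − rank ∂_1 = 6 − 5 = 1, and the invariant factors of ∂_1 are all 1, so H_0 ≅ Z.
  H_1: rank ker ∂_1 − rank ∂_2 = (15 − 5) − 10 = 0, and ∂_2 has invariant factor 2 > 1, so H_1 ≅ Z/2.
  H_2: rank ker ∂_2 − rank ∂_3 = (10 − 10) − 0 = 0, and there is no ∂_3, so H_2 ≅ 0.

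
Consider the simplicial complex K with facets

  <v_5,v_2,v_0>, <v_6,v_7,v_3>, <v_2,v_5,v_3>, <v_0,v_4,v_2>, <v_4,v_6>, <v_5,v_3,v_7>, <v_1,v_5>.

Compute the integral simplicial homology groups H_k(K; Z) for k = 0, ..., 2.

H_0 = Z,  H_1 = Z,  H_2 = 0.

Order the vertices as v_0 < v_1 < v_2 < v_3 < v_4 < v_5 < v_6 < v_7. Listing each simplex with vertices in this order, K has dimension 2 with simplices:

  0-simplices (8): [v_0], [v_1], [v_2], [v_3], [v_4], [v_5], [v_6], [v_7]
  1-simplices (13): [v_0,v_2], [v_0,v_4], [v_0,v_5], [v_1,v_5], [v_2,v_3], [v_2,v_4], [v_2,v_5], [v_3,v_5], [v_3,v_6], [v_3,v_7], [v_4,v_6], [v_5,v_7], [v_6,v_7]
  2-simplices (5): [v_0,v_2,v_4], [v_0,v_2,v_5], [v_2,v_3,v_5], [v_3,v_5,v_7], [v_3,v_6,v_7]

so the chain groups are C_0 ≅ Z^8, C_1 ≅ Z^13, C_2 ≅ Z^5.

∂_1: C_1 → C_0 maps an edge to its endpoints' difference, ∂[p,q] = q − p. For instance
  ∂[v_0,v_2] = [v_2] − [v_0].
As a 8×13 matrix over Z this has rank 7, with invariant factors (1,1,1,1,1,1,1).

The boundary map ∂_2: C_2 → C_1 maps a triangle to the signed sum of its edges. For instance
  ∂[v_0,v_2,v_5] = [v_2,v_5] − [v_0,v_5] + [v_0,v_2],
  ∂[v_3,v_5,v_7] = [v_5,v_7] − [v_3,v_7] + [v_3,v_5].
As a 13×5 matrix over Z this has rank 5, with invariant factors (1,1,1,1,1).

From H_k ≅ ker(∂_k) / im(∂_{k+1}) we obtain:

  H_0: rank C_0 − rank ∂_1 = 8 − 7 = 1, and the invariant factors of ∂_1 are all 1, so H_0 = Z.
  H_1: rank ker ∂_1 − rank ∂_2 = (13 − 7) − 5 = 1, and the invariant factors of ∂_2 are all 1, so H_1 = Z.
  H_2: rank ker ∂_2 − rank ∂_3 = (5 − 5) − 0 = 0, and there is no ∂_3, so H_2 = 0.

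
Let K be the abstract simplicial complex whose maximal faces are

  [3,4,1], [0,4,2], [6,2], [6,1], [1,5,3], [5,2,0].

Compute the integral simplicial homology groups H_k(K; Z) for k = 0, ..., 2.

H_0 = Z,  H_1 = Z^2,  H_2 = 0.

Take the total order 0 < 1 < 2 < 3 < 4 < 5 < 6 on the vertex set. Then K (dimension 2) consists of the simplices:

  0-simplices (7): [0], [1], [2], [3], [4], [5], [6]
  1-simplices (12): [0,2], [0,4], [0,5], [1,3], [1,4], [1,5], [1,6], [2,4], [2,5], [2,6], [3,4], [3,5]
  2-simplices (4): [0,2,4], [0,2,5], [1,3,4], [1,3,5]

so the chain groups are C_0 ≅ Z^7, C_1 ≅ Z^12, C_2 ≅ Z^4.

∂_1: C_1 → C_0 sends each edge [p,q] (with p < q) to q − p. For instance
  ∂[1,3] = [3] − [1].
The resulting 7×12 matrix has rank 6, and its Smith normal form has invariant factors (1,1,1,1,1,1).

∂_2: C_2 → C_1 sends each 2-simplex [p,q,r] to [q,r] − [p,r] + [p,q]. For instance
  ∂[1,3,4] = [3,4] − [1,4] + [1,3],
  ∂[1,3,5] = [3,5] − [1,5] + [1,3].
The 12×4 boundary matrix has rank 4 and Smith normal form diag(1,1,1,1).

Reading off H_k = ker ∂_k / im ∂_{k+1}:

  H_0: rank C_0 − rank ∂_1 = 7 − 6 = 1, and the invariant factors of ∂_1 are all 1, so H_0 = Z.
  H_1: rank ker ∂_1 − rank ∂_2 = (12 − 6) − 4 = 2, and the invariant factors of ∂_2 are all 1, so H_1 = Z^2.
  H_2: rank ker ∂_2 − rank ∂_3 = (4 − 4) − 0 = 0, and there is no ∂_3, so H_2 = 0.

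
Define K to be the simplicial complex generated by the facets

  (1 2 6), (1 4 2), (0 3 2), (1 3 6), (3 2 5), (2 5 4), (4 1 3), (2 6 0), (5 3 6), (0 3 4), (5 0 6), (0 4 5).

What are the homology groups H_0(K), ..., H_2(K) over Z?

H_0 ≅ Z,  H_1 ≅ Z/2,  H_2 = 0.

We work with the vertex ordering 0 < 1 < 2 < 3 < 4 < 5 < 6. The simplices of K, each written with vertices in increasing order, are:

  0-simplices (7): [0], [1], [2], [3], [4], [5], [6]
  1-simplices (18): [0,2], [0,3], [0,4], [0,5], [0,6], [1,2], [1,3], [1,4], [1,6], [2,3], [2,4], [2,5], [2,6], [3,4], [3,5], [3,6], [4,5], [5,6]
  2-simplices (12): [0,2,3], [0,2,6], [0,3,4], [0,4,5], [0,5,6], [1,2,4], [1,2,6], [1,3,4], [1,3,6], [2,3,5], [2,4,5], [3,5,6]

giving chain groups C_0 ≅ Z^7, C_1 ≅ Z^18, C_2 ≅ Z^12.

∂_1: C_1 → C_0 is given by ∂[p,q] = [q] − [p]. For instance
  ∂[3,4] = [4] − [3].
The resulting 7×18 matrix has rank 6, and its Smith normal form has invariant factors (1,1,1,1,1,1).

Boundary ∂_2: C_2 → C_1 sends each 2-simplex [p,q,r] to [q,r] − [p,r] + [p,q]. For instance
  ∂[3,5,6] = [5,6] − [3,6] + [3,5],
  ∂[0,5,6] = [5,6] − [0,6] + [0,5].
The 18×12 boundary matrix has rank 12 and Smith normal form diag(1,1,1,1,1,1,1,1,1,1,1,2).

From H_k ≅ ker(∂_k) / im(∂_{k+1}) we obtain:

  H_0: rank C_0 − rank ∂_1 = 7 − 6 = 1, and the invariant factors of ∂_1 are all 1, so H_0 = Z.
  H_1: rank ker ∂_1 − rank ∂_2 = (18 − 6) − 12 = 0, and ∂_2 has invariant factor 2 > 1, so H_1 = Z/2.
  H_2: rank ker ∂_2 − rank ∂_3 = (12 − 12) − 0 = 0, and there is no ∂_3, so H_2 = 0.

(K is a triangulation of the real projective plane RP^2.)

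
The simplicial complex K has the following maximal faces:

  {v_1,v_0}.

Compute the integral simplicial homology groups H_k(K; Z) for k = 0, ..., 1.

We work with the vertex ordering v_0 < v_1. The simplices of K, each written with vertices in increasing order, are:

  0-simplices (2): [v_0], [v_1]
  1-simplices (1): [v_0,v_1]

giving chain groups C_0 ≅ Z^2, C_1 ≅ Z^1.

The boundary map ∂_1: C_1 → C_0 is given by ∂[p,q] = [q] − [p].
The 2×1 boundary matrix has rank 1 and Smith normal form diag(1).

Now H_k = ker ∂_k / im ∂_{k+1}, so:

  H_0: rank C_0 − rank ∂_1 = 2 − 1 = 1, and the invariant factors of ∂_1 are all 1, so H_0 = Z.
  H_1: rank ker ∂_1 − rank ∂_2 = (1 − 1) − 0 = 0, and there is no ∂_2, so H_1 = 0.

H_0 ≅ Z,  H_1 = 0.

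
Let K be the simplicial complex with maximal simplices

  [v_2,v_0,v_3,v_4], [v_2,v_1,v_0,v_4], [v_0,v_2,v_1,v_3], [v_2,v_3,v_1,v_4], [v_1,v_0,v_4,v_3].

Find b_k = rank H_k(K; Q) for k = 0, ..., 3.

We work with the vertex ordering v_0 < v_1 < v_2 < v_3 < v_4. The simplices of K, each written with vertices in increasing order, are:

  0-simplices (5): [v_0], [v_1], [v_2], [v_3], [v_4]
  1-simplices (10): [v_0,v_1], [v_0,v_2], [v_0,v_3], [v_0,v_4], [v_1,v_2], [v_1,v_3], [v_1,v_4], [v_2,v_3], [v_2,v_4], [v_3,v_4]
  2-simplices (10): [v_0,v_1,v_2], [v_0,v_1,v_3], [v_0,v_1,v_4], [v_0,v_2,v_3], [v_0,v_2,v_4], [v_0,v_3,v_4], [v_1,v_2,v_3], [v_1,v_2,v_4], [v_1,v_3,v_4], [v_2,v_3,v_4]
  3-simplices (5): [v_0,v_1,v_2,v_3], [v_0,v_1,v_2,v_4], [v_0,v_1,v_3,v_4], [v_0,v_2,v_3,v_4], [v_1,v_2,v_3,v_4]

so the chain groups are C_0 ≅ Z^5, C_1 ≅ Z^10, C_2 ≅ Z^10, C_3 ≅ Z^5.

Boundary ∂_1: C_1 → C_0 maps an edge to its endpoints' difference, ∂[p,q] = q − p. For instance
  ∂[v_1,v_3] = [v_3] − [v_1].
The resulting 5×10 matrix has rank 4, and its Smith normal form has invariant factors (1,1,1,1).

Boundary ∂_2: C_2 → C_1 maps a triangle to the signed sum of its edges. For instance
  ∂[v_0,v_1,v_4] = [v_1,v_4] − [v_0,v_4] + [v_0,v_1],
  ∂[v_2,v_3,v_4] = [v_3,v_4] − [v_2,v_4] + [v_2,v_3].
As a 10×10 matrix over Z this has rank 6, with invariant factors (1,1,1,1,1,1).

Boundary ∂_3: C_3 → C_2 sends each 3-simplex σ to the alternating sum Σ_i (−1)^i (σ with its i-th vertex removed). For instance
  ∂[v_0,v_1,v_2,v_3] = [v_1,v_2,v_3] − [v_0,v_2,v_3] + [v_0,v_1,v_3] − [v_0,v_1,v_2],
  ∂[v_0,v_1,v_3,v_4] = [v_1,v_3,v_4] − [v_0,v_3,v_4] + [v_0,v_1,v_4] − [v_0,v_1,v_3].
The 10×5 boundary matrix has rank 4 and Smith normal form diag(1,1,1,1).

From H_k ≅ ker(∂_k) / im(∂_{k+1}) we obtain:

  H_0: rank C_0 − rank ∂_1 = 5 − 4 = 1, and the invariant factors of ∂_1 are all 1, so H_0 = Z.
  H_1: rank ker ∂_1 − rank ∂_2 = (10 − 4) − 6 = 0, and the invariant factors of ∂_2 are all 1, so H_1 = 0.
  H_2: rank ker ∂_2 − rank ∂_3 = (10 − 6) − 4 = 0, and the invariant factors of ∂_3 are all 1, so H_2 = 0.
  H_3: rank ker ∂_3 − rank ∂_4 = (5 − 4) − 0 = 1, and there is no ∂_4, so H_3 = Z.

As a check, the Euler characteristic is 5 − 10 + 10 − 5 = 0, which agrees with 1 − 0 + 0 − 1 = 0.

Hence the Betti numbers are b_0 = 1, b_1 = 0, b_2 = 0, b_3 = 1.

b_0 = 1, b_1 = 0, b_2 = 0, b_3 = 1.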